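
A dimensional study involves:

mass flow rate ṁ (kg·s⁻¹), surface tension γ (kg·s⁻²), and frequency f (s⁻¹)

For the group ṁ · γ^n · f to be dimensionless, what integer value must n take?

Balance the M exponent: (1)·n from γ, plus (1) + (0) = 1 from the rest, must sum to zero.
n + 1 = 0, so n = -1.

-1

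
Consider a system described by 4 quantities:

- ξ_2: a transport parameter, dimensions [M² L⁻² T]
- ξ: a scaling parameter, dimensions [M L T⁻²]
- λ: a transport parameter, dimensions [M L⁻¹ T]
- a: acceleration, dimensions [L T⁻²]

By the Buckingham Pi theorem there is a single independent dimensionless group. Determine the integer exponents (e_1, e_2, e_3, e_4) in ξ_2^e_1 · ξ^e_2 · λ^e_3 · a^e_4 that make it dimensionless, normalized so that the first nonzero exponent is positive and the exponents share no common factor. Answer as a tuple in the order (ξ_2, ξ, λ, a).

M: e_1·(2) + e_2·(1) + e_3·(1) + e_4·(0) = 0
L: e_1·(-2) + e_2·(1) + e_3·(-1) + e_4·(1) = 0
T: e_1·(1) + e_2·(-2) + e_3·(1) + e_4·(-2) = 0
Solving this homogeneous linear system for the smallest-integer solution (first nonzero entry positive) gives (1, 1, -3, -2).

(1, 1, -3, -2)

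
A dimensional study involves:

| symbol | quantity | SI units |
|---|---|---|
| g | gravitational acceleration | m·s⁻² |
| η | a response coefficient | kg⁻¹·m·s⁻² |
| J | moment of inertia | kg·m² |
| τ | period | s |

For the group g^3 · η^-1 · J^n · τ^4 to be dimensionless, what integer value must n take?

Balance the M exponent: (1)·n from J, plus 3·(0) − (-1) + 4·(0) = 1 from the rest, must sum to zero.
n + 1 = 0, so n = -1.

-1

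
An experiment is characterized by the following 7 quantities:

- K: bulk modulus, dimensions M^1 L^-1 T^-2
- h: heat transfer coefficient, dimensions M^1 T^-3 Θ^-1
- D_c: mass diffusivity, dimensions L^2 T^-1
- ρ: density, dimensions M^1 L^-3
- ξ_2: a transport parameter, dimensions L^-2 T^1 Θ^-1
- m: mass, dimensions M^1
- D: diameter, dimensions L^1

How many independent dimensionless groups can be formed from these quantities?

There are 7 variables and 4 base dimensions (M, L, T, Θ).
The dimension matrix has rank 4.
Independent dimensionless groups: 7 − 4 = 3.

3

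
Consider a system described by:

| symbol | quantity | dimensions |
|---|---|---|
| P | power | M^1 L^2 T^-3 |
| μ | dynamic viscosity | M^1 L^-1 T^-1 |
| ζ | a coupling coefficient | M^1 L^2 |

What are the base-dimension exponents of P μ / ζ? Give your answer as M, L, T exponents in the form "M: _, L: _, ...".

M: 1, L: -1, T: -4

Collect each base-dimension exponent across the product:
  M: (1) + (1) − (1) = 1
  L: (2) + (-1) − (2) = -1
  T: (-3) + (-1) − (0) = -4
So the dimensions are [M L⁻¹ T⁻⁴].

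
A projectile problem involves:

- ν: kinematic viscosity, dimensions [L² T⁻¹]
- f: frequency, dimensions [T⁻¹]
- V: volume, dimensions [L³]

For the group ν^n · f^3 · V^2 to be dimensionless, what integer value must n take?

-3

Balance the L exponent: (2)·n from ν, plus 3·(0) + 2·(3) = 6 from the rest, must sum to zero.
2n + 6 = 0, so n = -3.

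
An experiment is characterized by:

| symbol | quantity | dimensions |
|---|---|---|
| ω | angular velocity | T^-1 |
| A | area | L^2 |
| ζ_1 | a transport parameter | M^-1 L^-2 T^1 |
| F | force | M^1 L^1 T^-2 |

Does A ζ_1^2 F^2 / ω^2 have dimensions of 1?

yes

Sum the exponent of each base dimension across the product:
  M: −2·[ω]_M + [A]_M + 2·[ζ_1]_M + 2·[F]_M = −2·(0) + (0) + 2·(-1) + 2·(1) = 0
  L: −2·[ω]_L + [A]_L + 2·[ζ_1]_L + 2·[F]_L = −2·(0) + (2) + 2·(-2) + 2·(1) = 0
  T: −2·[ω]_T + [A]_T + 2·[ζ_1]_T + 2·[F]_T = −2·(-1) + (0) + 2·(1) + 2·(-2) = 0
All base exponents vanish — dimensionless.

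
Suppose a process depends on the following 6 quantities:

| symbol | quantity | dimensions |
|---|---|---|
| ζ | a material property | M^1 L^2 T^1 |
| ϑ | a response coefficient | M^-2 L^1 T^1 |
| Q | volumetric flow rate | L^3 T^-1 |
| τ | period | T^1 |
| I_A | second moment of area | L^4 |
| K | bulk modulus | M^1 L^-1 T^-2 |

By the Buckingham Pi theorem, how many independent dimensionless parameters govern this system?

3

There are 6 variables and 3 base dimensions (M, L, T).
The dimension matrix has rank 3.
Independent dimensionless groups: 6 − 3 = 3.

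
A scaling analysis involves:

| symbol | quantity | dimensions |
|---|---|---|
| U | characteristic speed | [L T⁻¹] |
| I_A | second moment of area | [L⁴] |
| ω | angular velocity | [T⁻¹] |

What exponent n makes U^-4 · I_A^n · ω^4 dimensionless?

1

Balance the L exponent: (4)·n from I_A, plus −4·(1) + 4·(0) = -4 from the rest, must sum to zero.
4n − 4 = 0, so n = 1.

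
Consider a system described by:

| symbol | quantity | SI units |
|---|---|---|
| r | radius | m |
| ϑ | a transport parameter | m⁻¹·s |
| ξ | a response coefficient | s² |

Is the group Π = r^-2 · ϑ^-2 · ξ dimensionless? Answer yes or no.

Sum the exponent of each base dimension across the product:
  L: −2·[r]_L − 2·[ϑ]_L + [ξ]_L = −2·(1) − 2·(-1) + (0) = 0
  T: −2·[r]_T − 2·[ϑ]_T + [ξ]_T = −2·(0) − 2·(1) + (2) = 0
All base exponents vanish — dimensionless.

yes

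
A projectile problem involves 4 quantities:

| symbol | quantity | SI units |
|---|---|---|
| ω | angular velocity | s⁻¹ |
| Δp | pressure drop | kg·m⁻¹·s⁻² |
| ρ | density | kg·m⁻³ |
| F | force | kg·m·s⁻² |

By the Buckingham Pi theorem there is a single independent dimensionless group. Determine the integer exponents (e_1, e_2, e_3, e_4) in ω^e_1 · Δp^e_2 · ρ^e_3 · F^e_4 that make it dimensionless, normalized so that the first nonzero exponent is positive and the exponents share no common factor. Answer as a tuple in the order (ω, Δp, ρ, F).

(2, -2, 1, 1)

M: e_1·(0) + e_2·(1) + e_3·(1) + e_4·(1) = 0
L: e_1·(0) + e_2·(-1) + e_3·(-3) + e_4·(1) = 0
T: e_1·(-1) + e_2·(-2) + e_3·(0) + e_4·(-2) = 0
Solving this homogeneous linear system for the smallest-integer solution (first nonzero entry positive) gives (2, -2, 1, 1).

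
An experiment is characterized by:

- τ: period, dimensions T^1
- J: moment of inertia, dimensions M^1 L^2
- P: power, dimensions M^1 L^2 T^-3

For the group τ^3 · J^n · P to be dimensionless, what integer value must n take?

Balance the M exponent: (1)·n from J, plus 3·(0) + (1) = 1 from the rest, must sum to zero.
n + 1 = 0, so n = -1.

-1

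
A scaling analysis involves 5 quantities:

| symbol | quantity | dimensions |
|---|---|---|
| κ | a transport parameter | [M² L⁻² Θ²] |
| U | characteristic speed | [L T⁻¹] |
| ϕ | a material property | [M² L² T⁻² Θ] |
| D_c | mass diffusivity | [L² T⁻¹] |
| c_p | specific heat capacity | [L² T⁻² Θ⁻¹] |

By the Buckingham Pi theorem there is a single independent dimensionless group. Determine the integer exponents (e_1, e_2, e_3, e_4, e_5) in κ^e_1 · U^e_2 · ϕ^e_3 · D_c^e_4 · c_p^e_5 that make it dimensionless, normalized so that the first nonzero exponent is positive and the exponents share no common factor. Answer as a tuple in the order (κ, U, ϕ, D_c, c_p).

M: e_1·(2) + e_2·(0) + e_3·(2) + e_4·(0) + e_5·(0) = 0
L: e_1·(-2) + e_2·(1) + e_3·(2) + e_4·(2) + e_5·(2) = 0
T: e_1·(0) + e_2·(-1) + e_3·(-2) + e_4·(-1) + e_5·(-2) = 0
Θ: e_1·(2) + e_2·(0) + e_3·(1) + e_4·(0) + e_5·(-1) = 0
Solving this homogeneous linear system for the smallest-integer solution (first nonzero entry positive) gives (1, -2, -1, 2, 1).

(1, -2, -1, 2, 1)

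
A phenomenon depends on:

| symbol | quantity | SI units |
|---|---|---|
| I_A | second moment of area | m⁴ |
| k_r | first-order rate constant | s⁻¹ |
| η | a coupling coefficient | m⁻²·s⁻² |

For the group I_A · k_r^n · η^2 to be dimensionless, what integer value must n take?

Balance the T exponent: (-1)·n from k_r, plus (0) + 2·(-2) = -4 from the rest, must sum to zero.
−n − 4 = 0, so n = -4.

-4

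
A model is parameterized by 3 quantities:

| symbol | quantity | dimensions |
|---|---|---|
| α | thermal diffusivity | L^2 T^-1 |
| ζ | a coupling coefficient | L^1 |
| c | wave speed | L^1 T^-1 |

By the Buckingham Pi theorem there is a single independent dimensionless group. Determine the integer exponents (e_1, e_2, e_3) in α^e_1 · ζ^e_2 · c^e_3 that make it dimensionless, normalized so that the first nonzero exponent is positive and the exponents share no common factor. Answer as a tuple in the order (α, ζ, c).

(1, -1, -1)

L: e_1·(2) + e_2·(1) + e_3·(1) = 0
T: e_1·(-1) + e_2·(0) + e_3·(-1) = 0
Solving this homogeneous linear system for the smallest-integer solution (first nonzero entry positive) gives (1, -1, -1).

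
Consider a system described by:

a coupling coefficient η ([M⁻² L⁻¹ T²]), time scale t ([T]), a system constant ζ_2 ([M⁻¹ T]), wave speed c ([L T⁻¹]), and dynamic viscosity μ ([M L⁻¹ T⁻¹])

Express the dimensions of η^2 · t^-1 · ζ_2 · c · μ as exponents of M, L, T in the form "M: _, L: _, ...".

M: -4, L: -2, T: 2

Collect each base-dimension exponent across the product:
  M: 2·(-2) − (0) + (-1) + (0) + (1) = -4
  L: 2·(-1) − (0) + (0) + (1) + (-1) = -2
  T: 2·(2) − (1) + (1) + (-1) + (-1) = 2
So the dimensions are [M⁻⁴ L⁻² T²].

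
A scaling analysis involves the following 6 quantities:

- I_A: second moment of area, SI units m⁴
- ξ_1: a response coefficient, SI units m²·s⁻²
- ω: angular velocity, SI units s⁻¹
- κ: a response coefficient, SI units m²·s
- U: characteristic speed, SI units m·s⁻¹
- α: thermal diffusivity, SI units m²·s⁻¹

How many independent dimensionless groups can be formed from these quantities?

There are 6 variables and 2 base dimensions (L, T).
The dimension matrix has rank 2.
Independent dimensionless groups: 6 − 2 = 4.

4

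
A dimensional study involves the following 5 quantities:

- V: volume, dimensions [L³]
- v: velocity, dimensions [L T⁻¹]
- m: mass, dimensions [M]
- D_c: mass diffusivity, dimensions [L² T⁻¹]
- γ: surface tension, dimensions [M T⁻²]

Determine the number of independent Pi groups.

2

There are 5 variables and 3 base dimensions (M, L, T).
The dimension matrix has rank 3.
Independent dimensionless groups: 5 − 3 = 2.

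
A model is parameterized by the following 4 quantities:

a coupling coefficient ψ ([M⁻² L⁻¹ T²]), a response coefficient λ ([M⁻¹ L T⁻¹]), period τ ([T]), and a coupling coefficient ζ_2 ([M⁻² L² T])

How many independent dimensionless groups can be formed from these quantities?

1

There are 4 variables and 3 base dimensions (M, L, T).
The dimension matrix has rank 3.
Independent dimensionless groups: 4 − 3 = 1.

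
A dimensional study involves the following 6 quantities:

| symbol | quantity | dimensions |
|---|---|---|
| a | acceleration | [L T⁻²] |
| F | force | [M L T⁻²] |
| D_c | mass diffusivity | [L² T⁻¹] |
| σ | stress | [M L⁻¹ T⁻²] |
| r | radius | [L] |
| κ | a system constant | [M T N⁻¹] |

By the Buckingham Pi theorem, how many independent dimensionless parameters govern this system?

There are 6 variables and 4 base dimensions (M, L, T, N).
The dimension matrix has rank 4.
Independent dimensionless groups: 6 − 4 = 2.

2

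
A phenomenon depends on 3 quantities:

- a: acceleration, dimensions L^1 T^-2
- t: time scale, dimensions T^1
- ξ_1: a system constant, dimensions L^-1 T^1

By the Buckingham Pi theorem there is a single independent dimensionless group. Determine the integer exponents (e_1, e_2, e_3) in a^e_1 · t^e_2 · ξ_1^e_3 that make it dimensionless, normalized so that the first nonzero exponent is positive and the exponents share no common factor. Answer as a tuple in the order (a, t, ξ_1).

(1, 1, 1)

L: e_1·(1) + e_2·(0) + e_3·(-1) = 0
T: e_1·(-2) + e_2·(1) + e_3·(1) = 0
Solving this homogeneous linear system for the smallest-integer solution (first nonzero entry positive) gives (1, 1, 1).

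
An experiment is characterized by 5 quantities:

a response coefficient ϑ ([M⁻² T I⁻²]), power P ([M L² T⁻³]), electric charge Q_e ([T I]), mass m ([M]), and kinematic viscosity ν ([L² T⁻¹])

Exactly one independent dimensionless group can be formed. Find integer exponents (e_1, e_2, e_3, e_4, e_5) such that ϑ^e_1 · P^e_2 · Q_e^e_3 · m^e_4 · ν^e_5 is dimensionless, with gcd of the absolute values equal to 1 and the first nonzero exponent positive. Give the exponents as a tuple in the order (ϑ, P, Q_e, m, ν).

M: e_1·(-2) + e_2·(1) + e_3·(0) + e_4·(1) + e_5·(0) = 0
L: e_1·(0) + e_2·(2) + e_3·(0) + e_4·(0) + e_5·(2) = 0
T: e_1·(1) + e_2·(-3) + e_3·(1) + e_4·(0) + e_5·(-1) = 0
I: e_1·(-2) + e_2·(0) + e_3·(1) + e_4·(0) + e_5·(0) = 0
Solving this homogeneous linear system for the smallest-integer solution (first nonzero entry positive) gives (2, 3, 4, 1, -3).

(2, 3, 4, 1, -3)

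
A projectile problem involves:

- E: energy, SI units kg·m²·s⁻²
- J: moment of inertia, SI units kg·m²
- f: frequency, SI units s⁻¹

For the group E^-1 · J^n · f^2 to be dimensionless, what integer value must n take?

Balance the M exponent: (1)·n from J, plus −(1) + 2·(0) = -1 from the rest, must sum to zero.
n − 1 = 0, so n = 1.

1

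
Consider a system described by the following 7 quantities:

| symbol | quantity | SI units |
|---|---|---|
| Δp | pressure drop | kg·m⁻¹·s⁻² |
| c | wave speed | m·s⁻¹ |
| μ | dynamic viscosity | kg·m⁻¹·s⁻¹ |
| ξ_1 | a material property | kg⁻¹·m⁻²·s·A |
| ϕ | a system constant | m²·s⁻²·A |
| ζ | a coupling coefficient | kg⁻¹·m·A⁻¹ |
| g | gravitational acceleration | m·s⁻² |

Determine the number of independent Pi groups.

3

There are 7 variables and 4 base dimensions (M, L, T, I).
The dimension matrix has rank 4.
Independent dimensionless groups: 7 − 4 = 3.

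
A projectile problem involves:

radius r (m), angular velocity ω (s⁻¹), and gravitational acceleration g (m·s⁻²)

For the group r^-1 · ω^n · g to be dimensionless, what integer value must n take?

-2

Balance the T exponent: (-1)·n from ω, plus −(0) + (-2) = -2 from the rest, must sum to zero.
−n − 2 = 0, so n = -2.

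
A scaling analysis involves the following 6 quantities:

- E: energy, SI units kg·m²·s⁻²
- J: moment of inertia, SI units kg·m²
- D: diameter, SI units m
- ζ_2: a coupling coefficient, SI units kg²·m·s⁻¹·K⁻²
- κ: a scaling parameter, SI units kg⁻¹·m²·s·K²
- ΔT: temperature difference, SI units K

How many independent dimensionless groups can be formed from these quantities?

There are 6 variables and 4 base dimensions (M, L, T, Θ).
The dimension matrix has rank 4.
Independent dimensionless groups: 6 − 4 = 2.

2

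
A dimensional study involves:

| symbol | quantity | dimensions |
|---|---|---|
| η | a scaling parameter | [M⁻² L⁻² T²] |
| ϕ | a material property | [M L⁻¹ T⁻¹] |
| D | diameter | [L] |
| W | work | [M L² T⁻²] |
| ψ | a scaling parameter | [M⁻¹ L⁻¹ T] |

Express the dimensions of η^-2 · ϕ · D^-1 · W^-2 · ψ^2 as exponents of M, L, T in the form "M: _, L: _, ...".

M: 1, L: -4, T: 1

Collect each base-dimension exponent across the product:
  M: −2·(-2) + (1) − (0) − 2·(1) + 2·(-1) = 1
  L: −2·(-2) + (-1) − (1) − 2·(2) + 2·(-1) = -4
  T: −2·(2) + (-1) − (0) − 2·(-2) + 2·(1) = 1
So the dimensions are [M L⁻⁴ T].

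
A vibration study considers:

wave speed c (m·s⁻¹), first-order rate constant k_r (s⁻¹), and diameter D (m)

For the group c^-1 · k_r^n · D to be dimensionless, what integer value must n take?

Balance the T exponent: (-1)·n from k_r, plus −(-1) + (0) = 1 from the rest, must sum to zero.
−n + 1 = 0, so n = 1.

1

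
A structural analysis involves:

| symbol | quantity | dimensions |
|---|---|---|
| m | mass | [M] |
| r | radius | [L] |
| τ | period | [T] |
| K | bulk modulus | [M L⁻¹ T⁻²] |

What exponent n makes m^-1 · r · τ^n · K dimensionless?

2

Balance the T exponent: (1)·n from τ, plus −(0) + (0) + (-2) = -2 from the rest, must sum to zero.
n − 2 = 0, so n = 2.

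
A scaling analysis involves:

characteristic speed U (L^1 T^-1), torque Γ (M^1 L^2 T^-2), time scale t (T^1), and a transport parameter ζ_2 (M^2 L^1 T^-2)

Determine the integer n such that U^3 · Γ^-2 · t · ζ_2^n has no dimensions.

Balance the M exponent: (2)·n from ζ_2, plus 3·(0) − 2·(1) + (0) = -2 from the rest, must sum to zero.
2n − 2 = 0, so n = 1.

1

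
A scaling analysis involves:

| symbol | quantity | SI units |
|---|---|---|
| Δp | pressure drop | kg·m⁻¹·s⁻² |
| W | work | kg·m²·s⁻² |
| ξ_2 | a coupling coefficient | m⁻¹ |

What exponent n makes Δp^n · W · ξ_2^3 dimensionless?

Balance the M exponent: (1)·n from Δp, plus (1) + 3·(0) = 1 from the rest, must sum to zero.
n + 1 = 0, so n = -1.

-1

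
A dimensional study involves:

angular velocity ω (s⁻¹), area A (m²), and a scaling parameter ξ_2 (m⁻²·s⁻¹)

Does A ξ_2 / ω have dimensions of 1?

Sum the exponent of each base dimension across the product:
  M: −[ω]_M + [A]_M + [ξ_2]_M = −(0) + (0) + (0) = 0
  L: −[ω]_L + [A]_L + [ξ_2]_L = −(0) + (2) + (-2) = 0
  T: −[ω]_T + [A]_T + [ξ_2]_T = −(-1) + (0) + (-1) = 0
All base exponents vanish — dimensionless.

yes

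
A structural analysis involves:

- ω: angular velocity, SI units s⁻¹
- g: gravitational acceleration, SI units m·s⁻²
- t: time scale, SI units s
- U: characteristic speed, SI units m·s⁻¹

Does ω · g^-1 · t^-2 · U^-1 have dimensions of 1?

Sum the exponent of each base dimension across the product:
  L: [ω]_L − [g]_L − 2·[t]_L − [U]_L = (0) − (1) − 2·(0) − (1) = -2
  T: [ω]_T − [g]_T − 2·[t]_T − [U]_T = (-1) − (-2) − 2·(1) − (-1) = 0
Net dimensions [L⁻²] ≠ [1] — not dimensionless.

no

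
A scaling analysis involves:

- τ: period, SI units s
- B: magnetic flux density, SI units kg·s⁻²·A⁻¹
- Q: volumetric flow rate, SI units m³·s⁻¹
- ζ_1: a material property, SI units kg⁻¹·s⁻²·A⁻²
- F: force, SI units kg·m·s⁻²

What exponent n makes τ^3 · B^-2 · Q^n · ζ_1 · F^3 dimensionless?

-1

Balance the L exponent: (3)·n from Q, plus 3·(0) − 2·(0) + (0) + 3·(1) = 3 from the rest, must sum to zero.
3n + 3 = 0, so n = -1.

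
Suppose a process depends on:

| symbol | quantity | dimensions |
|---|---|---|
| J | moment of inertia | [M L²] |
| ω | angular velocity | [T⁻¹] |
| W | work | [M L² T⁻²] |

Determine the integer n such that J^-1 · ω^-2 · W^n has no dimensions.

1

Balance the M exponent: (1)·n from W, plus −(1) − 2·(0) = -1 from the rest, must sum to zero.
n − 1 = 0, so n = 1.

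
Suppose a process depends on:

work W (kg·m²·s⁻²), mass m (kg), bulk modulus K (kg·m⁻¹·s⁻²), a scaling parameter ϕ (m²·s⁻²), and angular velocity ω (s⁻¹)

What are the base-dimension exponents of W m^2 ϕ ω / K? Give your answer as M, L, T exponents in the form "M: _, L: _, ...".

M: 2, L: 5, T: -3

Collect each base-dimension exponent across the product:
  M: (1) + 2·(1) − (1) + (0) + (0) = 2
  L: (2) + 2·(0) − (-1) + (2) + (0) = 5
  T: (-2) + 2·(0) − (-2) + (-2) + (-1) = -3
So the dimensions are [M² L⁵ T⁻³].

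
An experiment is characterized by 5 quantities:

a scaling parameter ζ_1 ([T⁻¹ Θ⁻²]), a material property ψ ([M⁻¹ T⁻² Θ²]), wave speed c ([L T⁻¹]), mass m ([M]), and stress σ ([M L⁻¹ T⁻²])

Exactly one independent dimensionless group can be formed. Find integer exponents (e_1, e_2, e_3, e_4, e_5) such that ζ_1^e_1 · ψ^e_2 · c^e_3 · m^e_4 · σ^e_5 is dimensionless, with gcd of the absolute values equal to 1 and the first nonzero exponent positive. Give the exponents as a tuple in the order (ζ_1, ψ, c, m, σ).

(1, 1, -1, 2, -1)

M: e_1·(0) + e_2·(-1) + e_3·(0) + e_4·(1) + e_5·(1) = 0
L: e_1·(0) + e_2·(0) + e_3·(1) + e_4·(0) + e_5·(-1) = 0
T: e_1·(-1) + e_2·(-2) + e_3·(-1) + e_4·(0) + e_5·(-2) = 0
Θ: e_1·(-2) + e_2·(2) + e_3·(0) + e_4·(0) + e_5·(0) = 0
Solving this homogeneous linear system for the smallest-integer solution (first nonzero entry positive) gives (1, 1, -1, 2, -1).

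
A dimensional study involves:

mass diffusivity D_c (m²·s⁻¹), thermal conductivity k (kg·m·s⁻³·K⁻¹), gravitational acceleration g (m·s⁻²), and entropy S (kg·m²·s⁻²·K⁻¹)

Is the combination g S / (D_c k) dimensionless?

yes

Sum the exponent of each base dimension across the product:
  M: −[D_c]_M − [k]_M + [g]_M + [S]_M = −(0) − (1) + (0) + (1) = 0
  L: −[D_c]_L − [k]_L + [g]_L + [S]_L = −(2) − (1) + (1) + (2) = 0
  T: −[D_c]_T − [k]_T + [g]_T + [S]_T = −(-1) − (-3) + (-2) + (-2) = 0
  Θ: −[D_c]_Θ − [k]_Θ + [g]_Θ + [S]_Θ = −(0) − (-1) + (0) + (-1) = 0
All base exponents vanish — dimensionless.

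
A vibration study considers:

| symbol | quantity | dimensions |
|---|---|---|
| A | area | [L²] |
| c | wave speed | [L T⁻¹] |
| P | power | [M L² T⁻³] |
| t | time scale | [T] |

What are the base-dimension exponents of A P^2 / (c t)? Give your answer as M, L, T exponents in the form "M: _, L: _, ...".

Collect each base-dimension exponent across the product:
  M: (0) − (0) + 2·(1) − (0) = 2
  L: (2) − (1) + 2·(2) − (0) = 5
  T: (0) − (-1) + 2·(-3) − (1) = -6
So the dimensions are [M² L⁵ T⁻⁶].

M: 2, L: 5, T: -6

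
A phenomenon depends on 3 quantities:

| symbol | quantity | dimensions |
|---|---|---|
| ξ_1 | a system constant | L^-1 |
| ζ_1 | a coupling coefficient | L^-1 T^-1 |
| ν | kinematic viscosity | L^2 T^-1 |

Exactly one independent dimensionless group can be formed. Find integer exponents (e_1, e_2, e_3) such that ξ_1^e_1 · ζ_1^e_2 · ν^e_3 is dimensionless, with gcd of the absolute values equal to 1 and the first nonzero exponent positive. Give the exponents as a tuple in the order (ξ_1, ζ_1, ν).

L: e_1·(-1) + e_2·(-1) + e_3·(2) = 0
T: e_1·(0) + e_2·(-1) + e_3·(-1) = 0
Solving this homogeneous linear system for the smallest-integer solution (first nonzero entry positive) gives (3, -1, 1).

(3, -1, 1)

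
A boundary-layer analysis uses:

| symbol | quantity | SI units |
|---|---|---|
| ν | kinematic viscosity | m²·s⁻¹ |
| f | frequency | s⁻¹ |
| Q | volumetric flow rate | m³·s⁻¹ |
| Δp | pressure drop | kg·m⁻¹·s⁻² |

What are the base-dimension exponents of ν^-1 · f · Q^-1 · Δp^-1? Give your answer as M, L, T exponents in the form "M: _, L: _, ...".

Collect each base-dimension exponent across the product:
  M: −(0) + (0) − (0) − (1) = -1
  L: −(2) + (0) − (3) − (-1) = -4
  T: −(-1) + (-1) − (-1) − (-2) = 3
So the dimensions are [M⁻¹ L⁻⁴ T³].

M: -1, L: -4, T: 3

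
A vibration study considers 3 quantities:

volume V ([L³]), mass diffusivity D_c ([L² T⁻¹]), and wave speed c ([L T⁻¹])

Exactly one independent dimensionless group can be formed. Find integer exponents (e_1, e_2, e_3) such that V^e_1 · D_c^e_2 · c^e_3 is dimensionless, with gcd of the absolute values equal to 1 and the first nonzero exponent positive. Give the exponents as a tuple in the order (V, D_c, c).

(1, -3, 3)

L: e_1·(3) + e_2·(2) + e_3·(1) = 0
T: e_1·(0) + e_2·(-1) + e_3·(-1) = 0
Solving this homogeneous linear system for the smallest-integer solution (first nonzero entry positive) gives (1, -3, 3).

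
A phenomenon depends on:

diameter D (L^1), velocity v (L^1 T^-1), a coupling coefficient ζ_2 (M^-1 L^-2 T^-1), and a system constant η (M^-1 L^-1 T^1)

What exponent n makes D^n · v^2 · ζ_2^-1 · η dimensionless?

Balance the L exponent: (1)·n from D, plus 2·(1) − (-2) + (-1) = 3 from the rest, must sum to zero.
n + 3 = 0, so n = -3.

-3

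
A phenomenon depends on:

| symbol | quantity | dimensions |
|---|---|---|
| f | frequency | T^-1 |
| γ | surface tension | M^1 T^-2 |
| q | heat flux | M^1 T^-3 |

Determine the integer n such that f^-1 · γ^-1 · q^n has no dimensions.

Balance the M exponent: (1)·n from q, plus −(0) − (1) = -1 from the rest, must sum to zero.
n − 1 = 0, so n = 1.

1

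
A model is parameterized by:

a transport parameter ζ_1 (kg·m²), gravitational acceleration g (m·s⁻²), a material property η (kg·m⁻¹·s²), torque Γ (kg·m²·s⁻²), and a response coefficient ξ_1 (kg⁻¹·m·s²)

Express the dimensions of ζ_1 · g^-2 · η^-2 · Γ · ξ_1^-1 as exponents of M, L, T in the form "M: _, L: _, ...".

Collect each base-dimension exponent across the product:
  M: (1) − 2·(0) − 2·(1) + (1) − (-1) = 1
  L: (2) − 2·(1) − 2·(-1) + (2) − (1) = 3
  T: (0) − 2·(-2) − 2·(2) + (-2) − (2) = -4
So the dimensions are [M L³ T⁻⁴].

M: 1, L: 3, T: -4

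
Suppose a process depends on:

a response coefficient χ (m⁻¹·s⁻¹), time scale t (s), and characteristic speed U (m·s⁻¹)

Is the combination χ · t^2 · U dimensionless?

yes

Sum the exponent of each base dimension across the product:
  L: [χ]_L + 2·[t]_L + [U]_L = (-1) + 2·(0) + (1) = 0
  T: [χ]_T + 2·[t]_T + [U]_T = (-1) + 2·(1) + (-1) = 0
All base exponents vanish — dimensionless.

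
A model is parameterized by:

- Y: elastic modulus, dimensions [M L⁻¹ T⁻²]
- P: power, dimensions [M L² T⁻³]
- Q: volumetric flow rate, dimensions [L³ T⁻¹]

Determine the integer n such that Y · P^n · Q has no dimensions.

Balance the M exponent: (1)·n from P, plus (1) + (0) = 1 from the rest, must sum to zero.
n + 1 = 0, so n = -1.

-1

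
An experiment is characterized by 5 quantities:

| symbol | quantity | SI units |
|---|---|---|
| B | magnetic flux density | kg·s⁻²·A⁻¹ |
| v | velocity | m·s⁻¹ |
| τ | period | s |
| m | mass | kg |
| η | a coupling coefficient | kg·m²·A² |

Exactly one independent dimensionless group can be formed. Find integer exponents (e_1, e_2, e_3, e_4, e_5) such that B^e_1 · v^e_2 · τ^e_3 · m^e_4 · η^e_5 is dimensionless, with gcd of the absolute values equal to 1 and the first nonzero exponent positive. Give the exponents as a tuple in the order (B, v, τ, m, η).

M: e_1·(1) + e_2·(0) + e_3·(0) + e_4·(1) + e_5·(1) = 0
L: e_1·(0) + e_2·(1) + e_3·(0) + e_4·(0) + e_5·(2) = 0
T: e_1·(-2) + e_2·(-1) + e_3·(1) + e_4·(0) + e_5·(0) = 0
I: e_1·(-1) + e_2·(0) + e_3·(0) + e_4·(0) + e_5·(2) = 0
Solving this homogeneous linear system for the smallest-integer solution (first nonzero entry positive) gives (2, -2, 2, -3, 1).

(2, -2, 2, -3, 1)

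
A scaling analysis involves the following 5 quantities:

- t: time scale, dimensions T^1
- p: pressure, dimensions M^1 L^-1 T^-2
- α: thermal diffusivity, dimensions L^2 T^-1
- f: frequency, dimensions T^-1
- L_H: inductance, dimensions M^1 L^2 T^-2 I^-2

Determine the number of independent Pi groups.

There are 5 variables and 4 base dimensions (M, L, T, I).
The dimension matrix has rank 4.
Independent dimensionless groups: 5 − 4 = 1.

1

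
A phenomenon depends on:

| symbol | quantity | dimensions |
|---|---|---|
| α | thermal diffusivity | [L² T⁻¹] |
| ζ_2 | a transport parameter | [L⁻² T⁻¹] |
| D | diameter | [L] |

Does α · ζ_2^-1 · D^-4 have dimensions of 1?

Sum the exponent of each base dimension across the product:
  L: [α]_L − [ζ_2]_L − 4·[D]_L = (2) − (-2) − 4·(1) = 0
  T: [α]_T − [ζ_2]_T − 4·[D]_T = (-1) − (-1) − 4·(0) = 0
All base exponents vanish — dimensionless.

yes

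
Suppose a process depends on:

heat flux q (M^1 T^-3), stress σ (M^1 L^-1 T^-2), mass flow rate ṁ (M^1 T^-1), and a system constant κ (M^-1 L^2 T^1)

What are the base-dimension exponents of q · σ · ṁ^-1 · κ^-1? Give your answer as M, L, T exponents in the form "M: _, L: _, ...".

M: 2, L: -3, T: -5

Collect each base-dimension exponent across the product:
  M: (1) + (1) − (1) − (-1) = 2
  L: (0) + (-1) − (0) − (2) = -3
  T: (-3) + (-2) − (-1) − (1) = -5
So the dimensions are [M² L⁻³ T⁻⁵].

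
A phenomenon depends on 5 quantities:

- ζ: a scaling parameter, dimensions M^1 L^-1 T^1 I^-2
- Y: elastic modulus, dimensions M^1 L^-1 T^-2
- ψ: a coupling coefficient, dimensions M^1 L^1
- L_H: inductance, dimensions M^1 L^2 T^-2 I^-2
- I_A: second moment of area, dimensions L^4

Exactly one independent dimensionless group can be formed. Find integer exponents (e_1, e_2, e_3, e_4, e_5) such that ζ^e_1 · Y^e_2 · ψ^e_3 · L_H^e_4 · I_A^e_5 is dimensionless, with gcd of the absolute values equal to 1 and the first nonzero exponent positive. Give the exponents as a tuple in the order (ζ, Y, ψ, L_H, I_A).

(2, 3, -3, -2, 3)

M: e_1·(1) + e_2·(1) + e_3·(1) + e_4·(1) + e_5·(0) = 0
L: e_1·(-1) + e_2·(-1) + e_3·(1) + e_4·(2) + e_5·(4) = 0
T: e_1·(1) + e_2·(-2) + e_3·(0) + e_4·(-2) + e_5·(0) = 0
I: e_1·(-2) + e_2·(0) + e_3·(0) + e_4·(-2) + e_5·(0) = 0
Solving this homogeneous linear system for the smallest-integer solution (first nonzero entry positive) gives (2, 3, -3, -2, 3).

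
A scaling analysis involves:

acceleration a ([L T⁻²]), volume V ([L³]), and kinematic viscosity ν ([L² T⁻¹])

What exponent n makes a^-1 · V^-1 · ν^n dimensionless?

Balance the L exponent: (2)·n from ν, plus −(1) − (3) = -4 from the rest, must sum to zero.
2n − 4 = 0, so n = 2.

2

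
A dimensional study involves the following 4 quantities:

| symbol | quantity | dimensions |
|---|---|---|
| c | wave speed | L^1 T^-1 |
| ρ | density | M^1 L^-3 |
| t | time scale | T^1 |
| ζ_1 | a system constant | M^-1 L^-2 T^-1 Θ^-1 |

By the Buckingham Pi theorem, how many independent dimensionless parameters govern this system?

0

There are 4 variables and 4 base dimensions (M, L, T, Θ).
The dimension matrix has rank 4.
Independent dimensionless groups: 4 − 4 = 0.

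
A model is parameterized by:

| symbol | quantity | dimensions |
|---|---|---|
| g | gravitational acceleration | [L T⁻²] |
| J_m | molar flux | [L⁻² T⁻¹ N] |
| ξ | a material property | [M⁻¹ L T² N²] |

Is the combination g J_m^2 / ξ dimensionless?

no

Sum the exponent of each base dimension across the product:
  M: [g]_M + 2·[J_m]_M − [ξ]_M = (0) + 2·(0) − (-1) = 1
  L: [g]_L + 2·[J_m]_L − [ξ]_L = (1) + 2·(-2) − (1) = -4
  T: [g]_T + 2·[J_m]_T − [ξ]_T = (-2) + 2·(-1) − (2) = -6
  N: [g]_N + 2·[J_m]_N − [ξ]_N = (0) + 2·(1) − (2) = 0
Net dimensions [M L⁻⁴ T⁻⁶] ≠ [1] — not dimensionless.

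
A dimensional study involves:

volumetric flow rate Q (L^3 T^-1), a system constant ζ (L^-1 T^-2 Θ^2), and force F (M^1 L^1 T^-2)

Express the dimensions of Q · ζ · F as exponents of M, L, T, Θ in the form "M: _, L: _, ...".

M: 1, L: 3, T: -5, Θ: 2

Collect each base-dimension exponent across the product:
  M: (0) + (0) + (1) = 1
  L: (3) + (-1) + (1) = 3
  T: (-1) + (-2) + (-2) = -5
  Θ: (0) + (2) + (0) = 2
So the dimensions are [M L³ T⁻⁵ Θ²].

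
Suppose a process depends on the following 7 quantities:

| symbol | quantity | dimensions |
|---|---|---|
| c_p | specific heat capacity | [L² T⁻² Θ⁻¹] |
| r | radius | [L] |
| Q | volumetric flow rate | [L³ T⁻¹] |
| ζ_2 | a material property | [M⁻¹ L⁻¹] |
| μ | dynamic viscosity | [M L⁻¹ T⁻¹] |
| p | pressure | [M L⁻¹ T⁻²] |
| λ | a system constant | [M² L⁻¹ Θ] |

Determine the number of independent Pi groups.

3

There are 7 variables and 4 base dimensions (M, L, T, Θ).
The dimension matrix has rank 4.
Independent dimensionless groups: 7 − 4 = 3.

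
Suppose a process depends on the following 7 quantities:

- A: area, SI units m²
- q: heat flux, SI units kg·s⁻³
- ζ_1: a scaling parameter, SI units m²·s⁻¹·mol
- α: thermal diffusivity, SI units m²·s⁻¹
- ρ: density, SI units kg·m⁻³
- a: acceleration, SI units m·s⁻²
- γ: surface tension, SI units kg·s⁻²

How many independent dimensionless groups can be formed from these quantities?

3

There are 7 variables and 4 base dimensions (M, L, T, N).
The dimension matrix has rank 4.
Independent dimensionless groups: 7 − 4 = 3.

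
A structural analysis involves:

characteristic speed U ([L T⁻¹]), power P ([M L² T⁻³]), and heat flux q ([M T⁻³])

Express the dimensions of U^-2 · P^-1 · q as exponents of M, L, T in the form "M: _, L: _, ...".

Collect each base-dimension exponent across the product:
  M: −2·(0) − (1) + (1) = 0
  L: −2·(1) − (2) + (0) = -4
  T: −2·(-1) − (-3) + (-3) = 2
So the dimensions are [L⁻⁴ T²].

M: 0, L: -4, T: 2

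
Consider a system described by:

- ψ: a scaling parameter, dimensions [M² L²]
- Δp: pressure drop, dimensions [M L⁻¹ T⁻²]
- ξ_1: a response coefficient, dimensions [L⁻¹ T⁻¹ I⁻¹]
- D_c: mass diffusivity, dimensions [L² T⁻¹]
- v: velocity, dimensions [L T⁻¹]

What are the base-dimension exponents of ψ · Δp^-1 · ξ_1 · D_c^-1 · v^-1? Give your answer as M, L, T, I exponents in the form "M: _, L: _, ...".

M: 1, L: -1, T: 3, I: -1

Collect each base-dimension exponent across the product:
  M: (2) − (1) + (0) − (0) − (0) = 1
  L: (2) − (-1) + (-1) − (2) − (1) = -1
  T: (0) − (-2) + (-1) − (-1) − (-1) = 3
  I: (0) − (0) + (-1) − (0) − (0) = -1
So the dimensions are [M L⁻¹ T³ I⁻¹].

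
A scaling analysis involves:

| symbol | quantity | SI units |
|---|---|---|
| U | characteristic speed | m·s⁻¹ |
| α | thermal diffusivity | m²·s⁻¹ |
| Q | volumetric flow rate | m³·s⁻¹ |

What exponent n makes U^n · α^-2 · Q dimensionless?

1

Balance the L exponent: (1)·n from U, plus −2·(2) + (3) = -1 from the rest, must sum to zero.
n − 1 = 0, so n = 1.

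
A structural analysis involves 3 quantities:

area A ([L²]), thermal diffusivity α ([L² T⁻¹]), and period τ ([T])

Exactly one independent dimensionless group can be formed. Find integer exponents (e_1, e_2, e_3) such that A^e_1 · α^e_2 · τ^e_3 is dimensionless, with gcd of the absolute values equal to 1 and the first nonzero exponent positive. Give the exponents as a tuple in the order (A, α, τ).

L: e_1·(2) + e_2·(2) + e_3·(0) = 0
T: e_1·(0) + e_2·(-1) + e_3·(1) = 0
Solving this homogeneous linear system for the smallest-integer solution (first nonzero entry positive) gives (1, -1, -1).

(1, -1, -1)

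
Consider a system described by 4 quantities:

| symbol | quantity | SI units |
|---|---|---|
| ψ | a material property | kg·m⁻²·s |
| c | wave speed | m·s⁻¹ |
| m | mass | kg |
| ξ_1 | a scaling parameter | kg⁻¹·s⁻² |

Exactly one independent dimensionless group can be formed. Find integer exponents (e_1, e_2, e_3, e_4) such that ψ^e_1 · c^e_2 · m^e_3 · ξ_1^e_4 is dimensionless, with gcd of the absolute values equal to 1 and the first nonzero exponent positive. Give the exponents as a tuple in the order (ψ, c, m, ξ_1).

M: e_1·(1) + e_2·(0) + e_3·(1) + e_4·(-1) = 0
L: e_1·(-2) + e_2·(1) + e_3·(0) + e_4·(0) = 0
T: e_1·(1) + e_2·(-1) + e_3·(0) + e_4·(-2) = 0
Solving this homogeneous linear system for the smallest-integer solution (first nonzero entry positive) gives (2, 4, -3, -1).

(2, 4, -3, -1)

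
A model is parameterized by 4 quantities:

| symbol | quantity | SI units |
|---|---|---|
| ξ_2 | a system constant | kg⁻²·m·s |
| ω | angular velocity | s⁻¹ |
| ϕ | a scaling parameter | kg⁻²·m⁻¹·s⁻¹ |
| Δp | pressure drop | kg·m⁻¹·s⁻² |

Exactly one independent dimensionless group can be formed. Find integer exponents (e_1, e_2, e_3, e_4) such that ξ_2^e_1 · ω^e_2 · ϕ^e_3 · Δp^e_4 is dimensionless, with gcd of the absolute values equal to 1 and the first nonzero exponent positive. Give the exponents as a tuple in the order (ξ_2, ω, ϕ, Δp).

(3, -4, -1, 4)

M: e_1·(-2) + e_2·(0) + e_3·(-2) + e_4·(1) = 0
L: e_1·(1) + e_2·(0) + e_3·(-1) + e_4·(-1) = 0
T: e_1·(1) + e_2·(-1) + e_3·(-1) + e_4·(-2) = 0
Solving this homogeneous linear system for the smallest-integer solution (first nonzero entry positive) gives (3, -4, -1, 4).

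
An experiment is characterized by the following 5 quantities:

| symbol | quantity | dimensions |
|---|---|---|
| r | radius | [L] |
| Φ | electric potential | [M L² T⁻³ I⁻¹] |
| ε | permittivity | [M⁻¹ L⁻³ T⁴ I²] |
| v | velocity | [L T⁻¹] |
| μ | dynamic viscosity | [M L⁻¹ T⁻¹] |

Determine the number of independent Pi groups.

1

There are 5 variables and 4 base dimensions (M, L, T, I).
The dimension matrix has rank 4.
Independent dimensionless groups: 5 − 4 = 1.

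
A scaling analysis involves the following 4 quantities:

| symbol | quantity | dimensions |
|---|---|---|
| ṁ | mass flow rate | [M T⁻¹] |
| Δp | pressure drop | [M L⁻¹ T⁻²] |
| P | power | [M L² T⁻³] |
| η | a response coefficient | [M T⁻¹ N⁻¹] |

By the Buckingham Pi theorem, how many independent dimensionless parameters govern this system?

0

There are 4 variables and 4 base dimensions (M, L, T, N).
The dimension matrix has rank 4.
Independent dimensionless groups: 4 − 4 = 0.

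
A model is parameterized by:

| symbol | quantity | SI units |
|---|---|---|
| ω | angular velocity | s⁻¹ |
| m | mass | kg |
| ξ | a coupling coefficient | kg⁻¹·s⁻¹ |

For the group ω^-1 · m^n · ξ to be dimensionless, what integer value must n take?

1

Balance the M exponent: (1)·n from m, plus −(0) + (-1) = -1 from the rest, must sum to zero.
n − 1 = 0, so n = 1.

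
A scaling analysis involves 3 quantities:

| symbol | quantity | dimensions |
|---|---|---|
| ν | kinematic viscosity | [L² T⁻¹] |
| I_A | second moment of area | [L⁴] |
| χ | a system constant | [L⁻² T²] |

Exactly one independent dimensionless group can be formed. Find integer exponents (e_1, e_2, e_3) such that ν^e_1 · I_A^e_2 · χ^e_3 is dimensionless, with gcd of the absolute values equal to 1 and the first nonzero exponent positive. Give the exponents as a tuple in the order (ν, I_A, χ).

(4, -1, 2)

L: e_1·(2) + e_2·(4) + e_3·(-2) = 0
T: e_1·(-1) + e_2·(0) + e_3·(2) = 0
Solving this homogeneous linear system for the smallest-integer solution (first nonzero entry positive) gives (4, -1, 2).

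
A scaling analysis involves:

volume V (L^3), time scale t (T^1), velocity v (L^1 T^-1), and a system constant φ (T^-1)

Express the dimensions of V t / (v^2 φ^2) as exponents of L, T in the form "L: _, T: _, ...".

Collect each base-dimension exponent across the product:
  L: (3) + (0) − 2·(1) − 2·(0) = 1
  T: (0) + (1) − 2·(-1) − 2·(-1) = 5
So the dimensions are [L T⁵].

L: 1, T: 5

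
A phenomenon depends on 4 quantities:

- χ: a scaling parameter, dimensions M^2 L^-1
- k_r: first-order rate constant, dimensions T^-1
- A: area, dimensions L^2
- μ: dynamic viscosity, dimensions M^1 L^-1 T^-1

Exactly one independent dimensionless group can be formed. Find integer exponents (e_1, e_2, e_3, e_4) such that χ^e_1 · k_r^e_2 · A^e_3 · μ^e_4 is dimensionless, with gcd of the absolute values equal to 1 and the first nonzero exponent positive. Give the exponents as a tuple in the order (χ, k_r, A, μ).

(2, 4, -1, -4)

M: e_1·(2) + e_2·(0) + e_3·(0) + e_4·(1) = 0
L: e_1·(-1) + e_2·(0) + e_3·(2) + e_4·(-1) = 0
T: e_1·(0) + e_2·(-1) + e_3·(0) + e_4·(-1) = 0
Solving this homogeneous linear system for the smallest-integer solution (first nonzero entry positive) gives (2, 4, -1, -4).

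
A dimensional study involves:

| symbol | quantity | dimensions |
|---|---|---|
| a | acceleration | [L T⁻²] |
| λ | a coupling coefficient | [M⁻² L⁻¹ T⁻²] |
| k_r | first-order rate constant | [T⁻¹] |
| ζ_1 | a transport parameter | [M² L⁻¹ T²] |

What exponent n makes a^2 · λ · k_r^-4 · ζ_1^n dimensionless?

1

Balance the M exponent: (2)·n from ζ_1, plus 2·(0) + (-2) − 4·(0) = -2 from the rest, must sum to zero.
2n − 2 = 0, so n = 1.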